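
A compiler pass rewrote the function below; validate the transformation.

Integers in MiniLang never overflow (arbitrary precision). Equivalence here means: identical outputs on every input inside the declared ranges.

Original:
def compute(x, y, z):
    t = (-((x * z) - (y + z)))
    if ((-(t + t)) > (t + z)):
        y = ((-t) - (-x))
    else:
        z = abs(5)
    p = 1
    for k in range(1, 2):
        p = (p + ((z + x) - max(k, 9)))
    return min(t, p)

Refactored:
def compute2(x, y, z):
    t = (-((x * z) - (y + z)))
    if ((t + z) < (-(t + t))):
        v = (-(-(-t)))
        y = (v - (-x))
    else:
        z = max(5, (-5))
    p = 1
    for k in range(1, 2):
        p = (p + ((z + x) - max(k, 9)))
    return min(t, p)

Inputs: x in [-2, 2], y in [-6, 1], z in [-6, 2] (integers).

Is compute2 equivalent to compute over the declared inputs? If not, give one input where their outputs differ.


Equivalent — the differences include statement counts differ; also local variable names differ; also comparison usage differs; also min/max/abs usage differs; also constant usage differs, yet no declared input distinguishes the two.
As a probe, take x=1, y=-3, z=2: compute runs t becomes -3; next ((-(t + t)) > (t + z)) evaluates to true; next y becomes 4; next p becomes 1; next at k=1:; next p becomes -5; next final value -5; compute2 runs t becomes -3; next ((t + z) < (-(t + t))) evaluates to true; next v becomes 3; next y becomes 4; next p becomes 1; next at k=1:; next p becomes -5; next final value -5; both end at -5.
Every one of the 360 inputs gives matching results.
verdict: equivalent


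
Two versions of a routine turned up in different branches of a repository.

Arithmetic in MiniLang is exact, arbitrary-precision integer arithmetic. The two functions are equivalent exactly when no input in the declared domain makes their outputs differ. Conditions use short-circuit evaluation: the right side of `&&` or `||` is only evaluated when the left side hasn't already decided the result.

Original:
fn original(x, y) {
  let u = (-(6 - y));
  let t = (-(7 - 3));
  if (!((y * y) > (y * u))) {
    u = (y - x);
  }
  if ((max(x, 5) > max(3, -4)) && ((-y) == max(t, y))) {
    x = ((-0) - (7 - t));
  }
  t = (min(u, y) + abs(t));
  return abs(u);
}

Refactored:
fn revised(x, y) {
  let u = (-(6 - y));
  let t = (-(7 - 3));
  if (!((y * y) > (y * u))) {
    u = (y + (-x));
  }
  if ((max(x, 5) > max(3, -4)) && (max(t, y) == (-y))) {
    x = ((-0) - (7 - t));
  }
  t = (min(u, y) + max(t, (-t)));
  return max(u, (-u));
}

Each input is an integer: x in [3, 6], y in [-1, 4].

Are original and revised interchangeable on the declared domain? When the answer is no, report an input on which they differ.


The two versions differ — the changes include arithmetic usage differs; also min/max/abs usage differs.
Tracing x=4, y=2: original: u=-4, then t=-4, then (!((y * y) > (y * u))) is false, then ((max(x, 5) > max(3, -4)) && ((-y) == max(t, y))) is false, then t=0, then returns 4 | revised: u=-4, then t=-4, then (!((y * y) > (y * u))) is false, then ((max(x, 5) > max(3, -4)) && (max(t, y) == (-y))) is false, then t=0, then returns 4 — matching result 4.
An exhaustive pass over the 24 declared inputs shows identical outputs.
verdict: equivalent


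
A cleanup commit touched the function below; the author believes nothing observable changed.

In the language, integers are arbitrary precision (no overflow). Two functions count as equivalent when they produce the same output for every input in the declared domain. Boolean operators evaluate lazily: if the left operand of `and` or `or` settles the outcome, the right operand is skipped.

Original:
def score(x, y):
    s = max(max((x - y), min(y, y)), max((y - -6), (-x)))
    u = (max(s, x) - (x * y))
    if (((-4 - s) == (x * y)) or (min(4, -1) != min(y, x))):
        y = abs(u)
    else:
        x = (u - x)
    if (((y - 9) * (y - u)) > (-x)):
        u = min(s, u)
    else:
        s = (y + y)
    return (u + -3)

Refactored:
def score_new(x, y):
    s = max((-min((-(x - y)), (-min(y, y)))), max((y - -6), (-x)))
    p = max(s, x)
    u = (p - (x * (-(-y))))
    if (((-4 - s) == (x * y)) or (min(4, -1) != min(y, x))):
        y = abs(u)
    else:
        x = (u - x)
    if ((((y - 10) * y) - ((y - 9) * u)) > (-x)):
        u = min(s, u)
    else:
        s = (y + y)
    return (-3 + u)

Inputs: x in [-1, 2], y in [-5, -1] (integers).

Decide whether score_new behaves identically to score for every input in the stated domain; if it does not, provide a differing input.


At x=1, y=-5: score gives 3, score_new gives 8.
verdict: not equivalent; witness: x=1, y=-5


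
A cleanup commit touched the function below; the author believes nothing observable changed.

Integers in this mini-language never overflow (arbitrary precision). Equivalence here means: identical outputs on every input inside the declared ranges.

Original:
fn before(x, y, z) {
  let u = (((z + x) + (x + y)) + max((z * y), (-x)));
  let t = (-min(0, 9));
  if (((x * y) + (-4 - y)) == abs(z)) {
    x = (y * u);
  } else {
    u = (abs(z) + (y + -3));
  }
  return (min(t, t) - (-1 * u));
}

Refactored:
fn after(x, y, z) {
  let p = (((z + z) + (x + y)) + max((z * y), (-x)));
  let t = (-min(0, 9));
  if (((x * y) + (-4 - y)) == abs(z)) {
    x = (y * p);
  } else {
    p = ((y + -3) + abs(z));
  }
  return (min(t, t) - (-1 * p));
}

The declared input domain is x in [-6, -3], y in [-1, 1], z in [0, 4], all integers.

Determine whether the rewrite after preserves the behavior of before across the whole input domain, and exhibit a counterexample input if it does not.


Input x=-6, y=-1, z=3: -4 from before versus 5 from after.
verdict: not equivalent; witness: x=-6, y=-1, z=3


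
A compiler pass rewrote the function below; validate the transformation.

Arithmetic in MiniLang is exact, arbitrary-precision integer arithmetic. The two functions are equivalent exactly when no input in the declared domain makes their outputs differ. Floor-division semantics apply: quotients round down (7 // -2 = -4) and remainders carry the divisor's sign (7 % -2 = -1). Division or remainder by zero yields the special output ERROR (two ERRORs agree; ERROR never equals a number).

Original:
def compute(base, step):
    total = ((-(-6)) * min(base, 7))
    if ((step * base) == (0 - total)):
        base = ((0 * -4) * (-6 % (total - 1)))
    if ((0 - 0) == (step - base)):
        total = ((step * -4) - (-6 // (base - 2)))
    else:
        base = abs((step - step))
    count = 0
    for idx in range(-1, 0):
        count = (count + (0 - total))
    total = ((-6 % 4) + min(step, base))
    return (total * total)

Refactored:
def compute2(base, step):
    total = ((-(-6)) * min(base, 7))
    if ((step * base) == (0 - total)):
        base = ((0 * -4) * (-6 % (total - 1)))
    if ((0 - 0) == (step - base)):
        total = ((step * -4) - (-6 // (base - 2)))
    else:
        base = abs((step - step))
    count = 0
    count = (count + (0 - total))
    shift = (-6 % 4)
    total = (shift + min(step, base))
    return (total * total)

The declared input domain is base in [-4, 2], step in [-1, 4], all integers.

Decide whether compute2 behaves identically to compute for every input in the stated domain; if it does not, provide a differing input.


Behavior is preserved: although local variable names differ; also loop structure differs, the outputs never diverge.
One worked example (base=-3, step=2) — compute: total := -18 | ((step * base) == (0 - total)): false | ((0 - 0) == (step - base)): false | base := 0 | count := 0 | iter idx=-1: | count := 18 | total := 2 | result 4; compute2: total := -18 | ((step * base) == (0 - total)): false | ((0 - 0) == (step - base)): false | base := 0 | count := 0 | count := 18 | shift := 2 | total := 2 | result 4; agreement on 4.
An exhaustive pass over the 42 declared inputs shows identical outputs.
verdict: equivalent


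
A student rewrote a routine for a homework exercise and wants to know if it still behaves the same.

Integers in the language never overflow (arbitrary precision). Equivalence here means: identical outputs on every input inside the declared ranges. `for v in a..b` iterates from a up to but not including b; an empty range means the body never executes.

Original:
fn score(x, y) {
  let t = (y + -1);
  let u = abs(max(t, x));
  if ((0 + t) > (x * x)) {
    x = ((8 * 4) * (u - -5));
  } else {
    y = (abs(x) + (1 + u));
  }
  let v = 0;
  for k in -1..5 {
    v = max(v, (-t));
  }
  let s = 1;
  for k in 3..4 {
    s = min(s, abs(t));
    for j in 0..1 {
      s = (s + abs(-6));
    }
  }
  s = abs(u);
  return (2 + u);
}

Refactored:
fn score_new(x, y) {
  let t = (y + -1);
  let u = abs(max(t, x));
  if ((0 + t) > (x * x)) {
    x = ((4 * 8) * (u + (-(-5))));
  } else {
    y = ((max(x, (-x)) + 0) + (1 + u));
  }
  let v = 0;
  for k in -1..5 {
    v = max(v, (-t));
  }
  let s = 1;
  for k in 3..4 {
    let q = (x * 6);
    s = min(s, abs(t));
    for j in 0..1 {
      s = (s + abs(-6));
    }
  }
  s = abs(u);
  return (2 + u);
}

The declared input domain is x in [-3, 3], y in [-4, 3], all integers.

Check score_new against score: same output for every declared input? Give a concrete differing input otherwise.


The two are interchangeable: arithmetic usage differs; and statement counts differ; and constant usage differs; and min/max/abs usage differs; and local variable names differ, and every declared input agrees.
One worked example (x=1, y=3) — score: t becomes 2; next u becomes 2; next ((0 + t) > (x * x)) evaluates to true; next x becomes 224; next v becomes 0; next at k=-1:; next v becomes 0; next at k=0:; next v becomes 0; next at k=1:; next v becomes 0; next at k=2:; next v becomes 0; next at k=3:; next v becomes 0; next at k=4:; next v becomes 0; next s becomes 1; next at k=3:; next s becomes 1; next at j=0:; next s becomes 7; next s becomes 2; next final value 4; score_new: t becomes 2; next u becomes 2; next ((0 + t) > (x * x)) evaluates to true; next x becomes 224; next v becomes 0; next at k=-1:; next v becomes 0; next at k=0:; next v becomes 0; next at k=1:; next v becomes 0; next at k=2:; next v becomes 0; next at k=3:; next v becomes 0; next at k=4:; next v becomes 0; next s becomes 1; next at k=3:; next q becomes 1344; next s becomes 1; next at j=0:; next s becomes 7; next s becomes 2; next final value 4; agreement on 4.
An exhaustive pass over the 56 declared inputs shows identical outputs.
verdict: equivalent


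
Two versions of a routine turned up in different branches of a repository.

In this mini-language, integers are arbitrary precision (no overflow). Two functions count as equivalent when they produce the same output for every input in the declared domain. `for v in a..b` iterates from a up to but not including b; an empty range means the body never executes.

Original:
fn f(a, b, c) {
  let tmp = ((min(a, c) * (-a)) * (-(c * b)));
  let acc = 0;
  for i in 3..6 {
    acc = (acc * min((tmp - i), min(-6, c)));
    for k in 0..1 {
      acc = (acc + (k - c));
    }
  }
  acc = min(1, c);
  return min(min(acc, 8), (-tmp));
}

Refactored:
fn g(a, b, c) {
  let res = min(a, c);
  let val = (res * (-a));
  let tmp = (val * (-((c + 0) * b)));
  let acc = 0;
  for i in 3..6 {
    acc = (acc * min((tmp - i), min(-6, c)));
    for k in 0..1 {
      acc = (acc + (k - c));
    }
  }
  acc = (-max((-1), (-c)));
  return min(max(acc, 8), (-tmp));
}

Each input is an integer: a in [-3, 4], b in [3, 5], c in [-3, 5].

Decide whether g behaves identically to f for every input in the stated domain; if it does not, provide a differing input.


Try a=-3, b=3, c=-3.
f: tmp becomes -81; next acc becomes 0; next at i=3:; next acc becomes 0; next at k=0:; next acc becomes 3; next at i=4:; next acc becomes -255; next at k=0:; next acc becomes -252; next at i=5:; next acc becomes 21672; next at k=0:; next acc becomes 21675; next acc becomes -3; next final value -3
g: res becomes -3; next val becomes -9; next tmp becomes -81; next acc becomes 0; next at i=3:; next acc becomes 0; next at k=0:; next acc becomes 3; next at i=4:; next acc becomes -255; next at k=0:; next acc becomes -252; next at i=5:; next acc becomes 21672; next at k=0:; next acc becomes 21675; next acc becomes -3; next final value 8
-3 against 8: the behavior changed.
verdict: not equivalent; witness: a=-3, b=3, c=-3


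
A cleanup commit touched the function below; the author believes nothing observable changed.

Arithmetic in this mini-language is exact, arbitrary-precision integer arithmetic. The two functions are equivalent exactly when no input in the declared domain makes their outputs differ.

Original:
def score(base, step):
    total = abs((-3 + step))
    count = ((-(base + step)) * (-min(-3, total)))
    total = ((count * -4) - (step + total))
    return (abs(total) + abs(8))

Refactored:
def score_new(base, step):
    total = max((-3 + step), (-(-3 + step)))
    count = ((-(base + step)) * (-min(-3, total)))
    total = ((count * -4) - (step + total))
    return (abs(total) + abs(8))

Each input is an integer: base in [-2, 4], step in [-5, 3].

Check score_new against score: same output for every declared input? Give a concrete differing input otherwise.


Equivalent — the differences include min/max/abs usage differs; and arithmetic usage differs; and constant usage differs, yet no declared input distinguishes the two.
As a probe, take base=2, step=3: score runs total = 0; count = -15; total = 57; return 65; score_new runs total = 0; count = -15; total = 57; return 65; both end at 65.
Sweeping the whole domain (63 inputs) finds no disagreement.
verdict: equivalent


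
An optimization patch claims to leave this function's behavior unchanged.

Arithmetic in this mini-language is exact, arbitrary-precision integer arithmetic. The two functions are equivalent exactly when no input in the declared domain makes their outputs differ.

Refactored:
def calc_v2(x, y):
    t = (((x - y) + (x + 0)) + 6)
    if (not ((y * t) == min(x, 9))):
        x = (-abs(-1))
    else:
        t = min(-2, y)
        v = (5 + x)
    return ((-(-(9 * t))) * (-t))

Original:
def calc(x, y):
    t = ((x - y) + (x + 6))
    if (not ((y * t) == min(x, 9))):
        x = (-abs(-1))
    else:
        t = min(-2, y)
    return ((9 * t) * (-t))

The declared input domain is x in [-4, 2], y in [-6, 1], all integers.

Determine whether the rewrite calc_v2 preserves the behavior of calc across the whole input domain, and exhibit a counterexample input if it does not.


Reading the diff, among the changes: statement counts differ, and local variable names differ, and constant usage differs, and arithmetic usage differs.
One worked example (x=-1, y=-5) — calc: t := 9 | (not ((y * t) == min(x, 9))): true | x := -1 | result -729; calc_v2: t := 9 | (not ((y * t) == min(x, 9))): true | x := -1 | result -729; agreement on -729.
Across all 56 domain points the two functions coincide.
verdict: equivalent


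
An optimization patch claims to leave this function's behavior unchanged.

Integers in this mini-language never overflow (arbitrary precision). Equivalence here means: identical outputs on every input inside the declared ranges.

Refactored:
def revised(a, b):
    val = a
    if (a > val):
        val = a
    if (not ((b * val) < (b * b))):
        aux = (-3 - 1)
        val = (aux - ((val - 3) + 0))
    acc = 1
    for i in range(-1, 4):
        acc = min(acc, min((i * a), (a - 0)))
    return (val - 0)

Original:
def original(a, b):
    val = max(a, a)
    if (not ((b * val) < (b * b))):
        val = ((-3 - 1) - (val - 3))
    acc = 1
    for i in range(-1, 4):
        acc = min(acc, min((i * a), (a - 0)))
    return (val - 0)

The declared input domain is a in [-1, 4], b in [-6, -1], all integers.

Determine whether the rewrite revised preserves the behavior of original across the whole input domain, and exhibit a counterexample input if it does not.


Differences: branching structure differs, constant usage differs, arithmetic usage differs, local variable names differ, statement counts differ, comparison usage differs, min/max/abs usage differs — yet all 36 inputs agree.
verdict: equivalent


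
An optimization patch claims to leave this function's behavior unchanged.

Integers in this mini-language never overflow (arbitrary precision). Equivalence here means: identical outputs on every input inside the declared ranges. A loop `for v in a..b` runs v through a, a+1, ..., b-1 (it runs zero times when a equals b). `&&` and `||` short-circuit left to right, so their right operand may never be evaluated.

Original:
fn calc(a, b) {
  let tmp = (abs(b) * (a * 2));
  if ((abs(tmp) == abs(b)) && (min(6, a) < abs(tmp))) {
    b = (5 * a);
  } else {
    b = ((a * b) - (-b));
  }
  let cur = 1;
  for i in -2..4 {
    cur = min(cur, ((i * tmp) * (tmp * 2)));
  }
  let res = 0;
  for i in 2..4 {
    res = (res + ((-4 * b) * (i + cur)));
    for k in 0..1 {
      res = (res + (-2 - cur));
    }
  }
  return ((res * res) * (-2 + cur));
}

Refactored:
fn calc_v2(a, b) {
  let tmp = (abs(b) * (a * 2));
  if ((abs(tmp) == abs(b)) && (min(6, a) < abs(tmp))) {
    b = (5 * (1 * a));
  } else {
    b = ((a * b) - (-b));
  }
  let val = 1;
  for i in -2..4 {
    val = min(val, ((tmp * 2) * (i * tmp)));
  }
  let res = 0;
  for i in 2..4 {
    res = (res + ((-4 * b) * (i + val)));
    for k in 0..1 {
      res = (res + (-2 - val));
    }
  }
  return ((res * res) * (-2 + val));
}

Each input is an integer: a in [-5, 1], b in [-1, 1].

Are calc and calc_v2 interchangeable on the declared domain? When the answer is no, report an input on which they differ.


Equivalent — the differences include local variable names differ; constant usage differs; arithmetic usage differs, yet no declared input distinguishes the two.
One worked example (a=-4, b=0) — calc: tmp=0, then ((abs(tmp) == abs(b)) && (min(6, a) < abs(tmp))) is true, then b=-20, then cur=1, then (i=-2), then cur=0, then (i=-1), then cur=0, then (i=0), then cur=0, then (i=1), then cur=0, then (i=2), then cur=0, then (i=3), then cur=0, then res=0, then (i=2), then res=160, then (k=0), then res=158, then (i=3), then res=398, then (k=0), then res=396, then returns -313632; calc_v2: tmp=0, then ((abs(tmp) == abs(b)) && (min(6, a) < abs(tmp))) is true, then b=-20, then val=1, then (i=-2), then val=0, then (i=-1), then val=0, then (i=0), then val=0, then (i=1), then val=0, then (i=2), then val=0, then (i=3), then val=0, then res=0, then (i=2), then res=160, then (k=0), then res=158, then (i=3), then res=398, then (k=0), then res=396, then returns -313632; agreement on -313632.
Checked all 21 inputs in the declared domain: the outputs agree on every one.
verdict: equivalent


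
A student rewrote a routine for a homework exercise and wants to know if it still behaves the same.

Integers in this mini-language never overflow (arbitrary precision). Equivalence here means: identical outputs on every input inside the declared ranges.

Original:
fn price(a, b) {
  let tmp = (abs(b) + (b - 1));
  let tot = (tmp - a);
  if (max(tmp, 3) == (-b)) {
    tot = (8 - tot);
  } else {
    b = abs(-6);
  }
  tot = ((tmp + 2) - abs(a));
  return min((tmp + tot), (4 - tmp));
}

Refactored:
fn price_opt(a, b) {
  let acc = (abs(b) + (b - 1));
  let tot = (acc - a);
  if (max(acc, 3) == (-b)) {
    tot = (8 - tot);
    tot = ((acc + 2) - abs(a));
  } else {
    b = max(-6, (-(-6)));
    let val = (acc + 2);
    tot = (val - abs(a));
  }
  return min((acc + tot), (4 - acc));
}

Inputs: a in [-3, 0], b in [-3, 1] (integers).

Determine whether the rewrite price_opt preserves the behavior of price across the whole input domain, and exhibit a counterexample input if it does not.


Differences: constant usage differs; and arithmetic usage differs; and local variable names differ; and statement counts differ; and min/max/abs usage differs — yet all 20 inputs agree.
verdict: equivalent


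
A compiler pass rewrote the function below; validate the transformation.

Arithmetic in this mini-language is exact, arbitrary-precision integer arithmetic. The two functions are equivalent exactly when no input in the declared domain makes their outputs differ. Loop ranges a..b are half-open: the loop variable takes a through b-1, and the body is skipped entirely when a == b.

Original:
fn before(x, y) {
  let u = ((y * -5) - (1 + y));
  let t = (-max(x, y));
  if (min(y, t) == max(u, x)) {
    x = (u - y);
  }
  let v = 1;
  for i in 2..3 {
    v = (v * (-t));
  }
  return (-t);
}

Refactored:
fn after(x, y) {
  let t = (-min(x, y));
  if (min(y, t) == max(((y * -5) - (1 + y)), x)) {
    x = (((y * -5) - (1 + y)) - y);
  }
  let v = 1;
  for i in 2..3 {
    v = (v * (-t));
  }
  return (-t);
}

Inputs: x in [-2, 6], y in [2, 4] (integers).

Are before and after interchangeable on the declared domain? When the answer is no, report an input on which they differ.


Input x=-2, y=2: 2 from before versus -2 from after.
verdict: not equivalent; witness: x=-2, y=2


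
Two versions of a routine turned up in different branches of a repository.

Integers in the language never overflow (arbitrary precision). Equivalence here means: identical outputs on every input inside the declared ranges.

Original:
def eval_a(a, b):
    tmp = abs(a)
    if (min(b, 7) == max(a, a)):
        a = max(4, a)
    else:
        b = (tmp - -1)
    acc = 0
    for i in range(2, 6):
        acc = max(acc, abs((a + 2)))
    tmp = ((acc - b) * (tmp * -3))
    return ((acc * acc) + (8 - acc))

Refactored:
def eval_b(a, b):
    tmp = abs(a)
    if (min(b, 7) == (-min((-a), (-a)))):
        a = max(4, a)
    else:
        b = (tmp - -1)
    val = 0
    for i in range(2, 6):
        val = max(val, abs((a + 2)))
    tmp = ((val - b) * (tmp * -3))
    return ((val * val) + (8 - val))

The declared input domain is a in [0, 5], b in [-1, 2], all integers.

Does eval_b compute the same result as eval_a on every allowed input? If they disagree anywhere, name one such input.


Equivalent — the differences include local variable names differ; and min/max/abs usage differs, yet no declared input distinguishes the two.
Spot check at a=3, b=2 — eval_a: tmp := 3 | (min(b, 7) == max(a, a)): false | b := 4 | acc := 0 | iter i=2: | acc := 5 | iter i=3: | acc := 5 | iter i=4: | acc := 5 | iter i=5: | acc := 5 | tmp := -9 | result 28. eval_b: tmp := 3 | (min(b, 7) == (-min((-a), (-a)))): false | b := 4 | val := 0 | iter i=2: | val := 5 | iter i=3: | val := 5 | iter i=4: | val := 5 | iter i=5: | val := 5 | tmp := -9 | result 28. Both give 28.
Checked all 24 inputs in the declared domain: the outputs agree on every one.
verdict: equivalent


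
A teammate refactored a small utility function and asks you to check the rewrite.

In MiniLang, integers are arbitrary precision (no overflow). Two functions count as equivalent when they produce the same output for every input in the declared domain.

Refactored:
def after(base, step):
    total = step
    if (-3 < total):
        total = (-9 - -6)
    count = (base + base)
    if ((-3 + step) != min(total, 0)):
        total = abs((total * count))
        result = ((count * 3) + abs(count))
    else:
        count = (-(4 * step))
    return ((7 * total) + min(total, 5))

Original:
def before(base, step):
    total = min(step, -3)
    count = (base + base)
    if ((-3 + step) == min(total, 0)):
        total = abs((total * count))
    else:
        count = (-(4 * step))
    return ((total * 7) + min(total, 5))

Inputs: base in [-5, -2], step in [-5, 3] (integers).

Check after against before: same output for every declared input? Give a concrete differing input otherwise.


Not equivalent: base=-5, step=-5 separates them (-40 vs 355).
before: total = -5; count = -10; ((-3 + step) == min(total, 0)) -> false; count = 20; return -40
after: total = -5; (-3 < total) -> false; count = -10; ((-3 + step) != min(total, 0)) -> true; total = 50; result = -20; return 355
verdict: not equivalent; witness: base=-5, step=-5


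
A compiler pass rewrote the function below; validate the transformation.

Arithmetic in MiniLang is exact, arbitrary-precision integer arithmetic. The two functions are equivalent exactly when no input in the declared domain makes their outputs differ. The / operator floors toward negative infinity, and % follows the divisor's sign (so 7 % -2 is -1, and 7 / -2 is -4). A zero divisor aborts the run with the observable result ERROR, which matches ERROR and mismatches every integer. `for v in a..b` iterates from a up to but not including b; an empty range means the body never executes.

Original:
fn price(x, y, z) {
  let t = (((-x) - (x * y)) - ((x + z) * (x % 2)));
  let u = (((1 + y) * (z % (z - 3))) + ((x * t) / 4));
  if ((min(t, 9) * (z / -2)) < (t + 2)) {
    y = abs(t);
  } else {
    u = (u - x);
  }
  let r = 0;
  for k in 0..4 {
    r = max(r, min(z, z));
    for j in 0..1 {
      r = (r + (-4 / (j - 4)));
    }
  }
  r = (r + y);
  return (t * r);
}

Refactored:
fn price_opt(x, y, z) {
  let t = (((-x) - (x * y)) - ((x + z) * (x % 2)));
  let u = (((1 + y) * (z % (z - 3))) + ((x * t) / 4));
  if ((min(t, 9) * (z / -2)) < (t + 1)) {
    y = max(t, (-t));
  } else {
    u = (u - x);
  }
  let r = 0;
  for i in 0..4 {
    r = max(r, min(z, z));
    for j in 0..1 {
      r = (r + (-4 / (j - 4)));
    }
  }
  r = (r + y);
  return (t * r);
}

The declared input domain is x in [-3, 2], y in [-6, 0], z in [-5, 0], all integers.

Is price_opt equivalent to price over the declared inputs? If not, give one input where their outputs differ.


Input x=-3, y=-3, z=-4: 5 from price versus 1 from price_opt.
verdict: not equivalent; witness: x=-3, y=-3, z=-4


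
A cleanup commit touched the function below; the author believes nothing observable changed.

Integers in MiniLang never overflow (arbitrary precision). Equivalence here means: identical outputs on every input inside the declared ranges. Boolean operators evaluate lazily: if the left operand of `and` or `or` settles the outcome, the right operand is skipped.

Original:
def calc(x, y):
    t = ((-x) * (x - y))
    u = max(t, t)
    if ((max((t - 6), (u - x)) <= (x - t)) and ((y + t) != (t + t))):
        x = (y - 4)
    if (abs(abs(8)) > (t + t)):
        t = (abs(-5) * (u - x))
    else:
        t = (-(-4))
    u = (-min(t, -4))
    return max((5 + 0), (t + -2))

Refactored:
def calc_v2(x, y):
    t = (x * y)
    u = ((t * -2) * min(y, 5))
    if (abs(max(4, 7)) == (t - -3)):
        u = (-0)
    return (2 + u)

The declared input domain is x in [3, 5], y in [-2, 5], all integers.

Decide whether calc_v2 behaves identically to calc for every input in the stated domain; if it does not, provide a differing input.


At x=3, y=-2: calc gives 5, calc_v2 gives -22.
verdict: not equivalent; witness: x=3, y=-2


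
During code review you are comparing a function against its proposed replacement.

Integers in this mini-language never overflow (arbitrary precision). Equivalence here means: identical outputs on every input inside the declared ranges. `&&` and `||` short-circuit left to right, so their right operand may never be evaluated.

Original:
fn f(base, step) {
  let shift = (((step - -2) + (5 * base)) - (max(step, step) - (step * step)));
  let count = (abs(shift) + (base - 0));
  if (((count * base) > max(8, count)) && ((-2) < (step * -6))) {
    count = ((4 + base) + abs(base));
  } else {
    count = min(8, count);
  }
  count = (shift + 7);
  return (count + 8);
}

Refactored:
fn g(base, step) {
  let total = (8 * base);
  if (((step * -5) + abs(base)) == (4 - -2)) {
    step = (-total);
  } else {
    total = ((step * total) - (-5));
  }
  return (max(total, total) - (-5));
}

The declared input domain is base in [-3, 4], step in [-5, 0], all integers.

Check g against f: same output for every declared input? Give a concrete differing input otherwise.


There is a counterexample at base=-3, step=-5: 27 on one side, 130 on the other.
f: shift becomes 12; next count becomes 9; next (((count * base) > max(8, count)) && ((-2) < (step * -6))) evaluates to false; next count becomes 8; next count becomes 19; next final value 27
g: total becomes -24; next (((step * -5) + abs(base)) == (4 - -2)) evaluates to false; next total becomes 125; next final value 130
verdict: not equivalent; witness: base=-3, step=-5


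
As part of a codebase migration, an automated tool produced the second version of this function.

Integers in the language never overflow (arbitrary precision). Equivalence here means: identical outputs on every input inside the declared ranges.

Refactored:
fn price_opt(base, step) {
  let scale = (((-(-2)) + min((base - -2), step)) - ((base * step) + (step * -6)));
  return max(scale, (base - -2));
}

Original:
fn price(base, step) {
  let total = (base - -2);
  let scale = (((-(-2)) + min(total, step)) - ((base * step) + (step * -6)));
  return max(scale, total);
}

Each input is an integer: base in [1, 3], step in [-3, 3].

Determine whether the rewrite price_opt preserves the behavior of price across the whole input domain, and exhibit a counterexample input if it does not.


Changes here: constant usage differs; arithmetic usage differs; local variable names differ; statement counts differ; the full 21-point sweep finds no disagreement.
verdict: equivalent


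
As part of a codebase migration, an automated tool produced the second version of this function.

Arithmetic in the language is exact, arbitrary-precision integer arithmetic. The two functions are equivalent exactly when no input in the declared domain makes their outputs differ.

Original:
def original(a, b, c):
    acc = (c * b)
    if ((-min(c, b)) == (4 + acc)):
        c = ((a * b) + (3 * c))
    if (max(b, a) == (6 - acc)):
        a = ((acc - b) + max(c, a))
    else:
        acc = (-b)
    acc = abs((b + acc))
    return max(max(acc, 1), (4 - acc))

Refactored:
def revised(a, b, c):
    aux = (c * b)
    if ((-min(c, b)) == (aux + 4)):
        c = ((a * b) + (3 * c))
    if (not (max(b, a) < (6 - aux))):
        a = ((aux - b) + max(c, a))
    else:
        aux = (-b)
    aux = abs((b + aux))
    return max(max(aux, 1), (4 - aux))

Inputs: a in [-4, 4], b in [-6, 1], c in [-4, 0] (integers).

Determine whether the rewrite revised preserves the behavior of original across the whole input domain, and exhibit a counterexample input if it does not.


Evaluate both at a=-4, b=-6, c=-4.
original: acc=24, then ((-min(c, b)) == (4 + acc)) is false, then (max(b, a) == (6 - acc)) is false, then acc=6, then acc=0, then returns 4
revised: aux=24, then ((-min(c, b)) == (aux + 4)) is false, then (not (max(b, a) < (6 - aux))) is true, then a=26, then aux=18, then returns 18
4 against 18: the behavior changed.
verdict: not equivalent; witness: a=-4, b=-6, c=-4


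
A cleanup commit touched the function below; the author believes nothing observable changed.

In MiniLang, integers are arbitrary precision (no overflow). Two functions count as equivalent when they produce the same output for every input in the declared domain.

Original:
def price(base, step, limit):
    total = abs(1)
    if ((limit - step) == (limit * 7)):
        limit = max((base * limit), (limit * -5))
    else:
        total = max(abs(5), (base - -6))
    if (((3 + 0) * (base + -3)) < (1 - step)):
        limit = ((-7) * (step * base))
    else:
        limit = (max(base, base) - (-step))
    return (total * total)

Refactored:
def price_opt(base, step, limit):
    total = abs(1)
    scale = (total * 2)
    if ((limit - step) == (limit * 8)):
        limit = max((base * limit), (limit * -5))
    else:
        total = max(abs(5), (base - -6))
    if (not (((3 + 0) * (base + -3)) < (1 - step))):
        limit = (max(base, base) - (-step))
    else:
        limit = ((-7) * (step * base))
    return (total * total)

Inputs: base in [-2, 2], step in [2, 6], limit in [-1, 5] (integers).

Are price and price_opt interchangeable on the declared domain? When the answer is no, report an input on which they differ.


Try base=-2, step=6, limit=-1.
price: total = 1; ((limit - step) == (limit * 7)) -> true; limit = 5; (((3 + 0) * (base + -3)) < (1 - step)) -> true; limit = 84; return 1
price_opt: total = 1; scale = 2; ((limit - step) == (limit * 8)) -> false; total = 5; (not (((3 + 0) * (base + -3)) < (1 - step))) -> false; limit = 84; return 25
1 and 25 differ, so these are not the same function on this domain.
verdict: not equivalent; witness: base=-2, step=6, limit=-1


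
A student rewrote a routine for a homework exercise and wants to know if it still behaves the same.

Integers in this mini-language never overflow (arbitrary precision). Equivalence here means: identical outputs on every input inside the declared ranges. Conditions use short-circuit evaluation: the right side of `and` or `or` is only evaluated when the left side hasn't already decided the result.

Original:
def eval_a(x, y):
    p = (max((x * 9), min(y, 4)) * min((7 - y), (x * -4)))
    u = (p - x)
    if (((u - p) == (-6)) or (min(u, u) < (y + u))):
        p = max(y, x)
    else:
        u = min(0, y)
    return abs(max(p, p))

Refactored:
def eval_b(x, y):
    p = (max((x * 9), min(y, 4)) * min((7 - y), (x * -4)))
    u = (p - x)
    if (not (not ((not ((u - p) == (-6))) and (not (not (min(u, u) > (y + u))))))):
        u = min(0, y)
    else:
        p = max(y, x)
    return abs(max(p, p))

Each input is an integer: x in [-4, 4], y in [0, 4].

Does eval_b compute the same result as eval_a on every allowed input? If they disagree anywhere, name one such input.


Evaluate both at x=1, y=0.
eval_a: p := -36 | u := -37 | (((u - p) == (-6)) or (min(u, u) < (y + u))): false | u := 0 | result 36
eval_b: p := -36 | u := -37 | (not (not ((not ((u - p) == (-6))) and (not (not (min(u, u) > (y + u))))))): false | p := 1 | result 1
36 against 1: the behavior changed.
verdict: not equivalent; witness: x=1, y=0


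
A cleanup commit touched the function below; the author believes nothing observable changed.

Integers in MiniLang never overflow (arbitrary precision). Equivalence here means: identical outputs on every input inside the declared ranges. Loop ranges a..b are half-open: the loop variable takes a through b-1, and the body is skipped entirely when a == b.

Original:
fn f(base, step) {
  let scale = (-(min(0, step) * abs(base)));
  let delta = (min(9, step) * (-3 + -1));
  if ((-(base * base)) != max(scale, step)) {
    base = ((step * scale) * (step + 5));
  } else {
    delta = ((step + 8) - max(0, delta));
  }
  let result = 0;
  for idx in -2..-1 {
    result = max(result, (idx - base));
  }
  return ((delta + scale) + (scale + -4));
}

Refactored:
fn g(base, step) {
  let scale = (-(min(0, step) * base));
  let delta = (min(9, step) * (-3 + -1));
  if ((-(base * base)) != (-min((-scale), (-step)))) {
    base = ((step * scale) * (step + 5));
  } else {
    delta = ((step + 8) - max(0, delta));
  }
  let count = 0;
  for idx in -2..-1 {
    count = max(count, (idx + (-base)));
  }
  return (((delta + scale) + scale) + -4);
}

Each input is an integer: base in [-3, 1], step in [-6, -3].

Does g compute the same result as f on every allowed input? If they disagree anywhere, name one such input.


base=-3, step=-6 yields 56 from f but -16 from g.
verdict: not equivalent; witness: base=-3, step=-6


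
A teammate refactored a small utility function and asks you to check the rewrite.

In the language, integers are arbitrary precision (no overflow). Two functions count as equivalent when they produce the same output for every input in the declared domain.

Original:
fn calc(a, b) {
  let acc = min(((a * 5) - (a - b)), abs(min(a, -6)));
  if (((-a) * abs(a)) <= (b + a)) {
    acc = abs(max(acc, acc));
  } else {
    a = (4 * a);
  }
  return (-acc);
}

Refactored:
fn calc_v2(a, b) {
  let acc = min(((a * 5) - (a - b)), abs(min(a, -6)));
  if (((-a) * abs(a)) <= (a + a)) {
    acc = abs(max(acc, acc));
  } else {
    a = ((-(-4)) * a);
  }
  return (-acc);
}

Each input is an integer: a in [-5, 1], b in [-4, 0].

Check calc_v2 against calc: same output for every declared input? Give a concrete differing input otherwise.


Evaluate both at a=0, b=-4.
calc: acc = -4; (((-a) * abs(a)) <= (b + a)) -> false; a = 0; return 4
calc_v2: acc = -4; (((-a) * abs(a)) <= (a + a)) -> true; acc = 4; return -4
4 against -4: the behavior changed.
verdict: not equivalent; witness: a=0, b=-4


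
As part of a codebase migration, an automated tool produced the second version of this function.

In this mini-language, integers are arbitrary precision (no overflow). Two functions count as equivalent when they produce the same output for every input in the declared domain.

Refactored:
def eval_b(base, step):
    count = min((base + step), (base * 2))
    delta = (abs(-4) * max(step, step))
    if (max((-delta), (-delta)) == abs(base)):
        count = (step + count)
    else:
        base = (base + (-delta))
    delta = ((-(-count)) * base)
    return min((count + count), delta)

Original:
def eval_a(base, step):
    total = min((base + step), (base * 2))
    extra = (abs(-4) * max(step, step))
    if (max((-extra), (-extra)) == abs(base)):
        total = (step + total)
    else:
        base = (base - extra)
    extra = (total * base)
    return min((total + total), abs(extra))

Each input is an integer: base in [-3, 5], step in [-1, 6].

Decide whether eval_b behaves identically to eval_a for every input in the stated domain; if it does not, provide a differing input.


At base=-1, step=-1: eval_a gives -4, eval_b gives -6.
verdict: not equivalent; witness: base=-1, step=-1


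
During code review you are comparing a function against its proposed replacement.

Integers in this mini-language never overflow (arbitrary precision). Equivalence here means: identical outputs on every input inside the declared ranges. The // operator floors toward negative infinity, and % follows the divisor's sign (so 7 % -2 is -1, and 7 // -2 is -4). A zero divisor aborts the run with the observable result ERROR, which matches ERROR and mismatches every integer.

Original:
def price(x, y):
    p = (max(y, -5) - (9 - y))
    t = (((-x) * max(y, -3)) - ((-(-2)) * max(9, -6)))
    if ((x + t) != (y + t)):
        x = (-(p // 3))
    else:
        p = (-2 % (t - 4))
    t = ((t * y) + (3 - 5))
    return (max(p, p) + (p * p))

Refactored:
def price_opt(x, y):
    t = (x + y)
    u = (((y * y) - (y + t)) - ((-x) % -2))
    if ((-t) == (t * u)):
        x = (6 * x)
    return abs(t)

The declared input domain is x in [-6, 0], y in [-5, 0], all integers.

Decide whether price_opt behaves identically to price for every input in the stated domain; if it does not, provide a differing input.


Take x=-6, y=-5.
price: p = -19; t = -36; ((x + t) != (y + t)) -> true; x = 7; t = 178; return 342
price_opt: t = -11; u = 41; ((-t) == (t * u)) -> false; return 11
342 vs 11 — the two versions disagree here.
verdict: not equivalent; witness: x=-6, y=-5


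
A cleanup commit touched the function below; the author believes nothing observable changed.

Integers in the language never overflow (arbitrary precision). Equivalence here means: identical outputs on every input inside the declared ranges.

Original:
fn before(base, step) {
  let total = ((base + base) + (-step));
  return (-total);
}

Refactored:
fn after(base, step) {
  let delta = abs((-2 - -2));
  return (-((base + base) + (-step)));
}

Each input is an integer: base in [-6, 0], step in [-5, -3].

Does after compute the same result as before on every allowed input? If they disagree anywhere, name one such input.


Equivalent. Among the additions is an assignment to `delta` whose value nothing reads, and its value is discarded.
An exhaustive pass over the 21 declared inputs shows identical outputs.
One worked example (base=-4, step=-5) — before: total := -3 | result 3; after: delta := 0 | result 3; agreement on 3.
verdict: equivalent


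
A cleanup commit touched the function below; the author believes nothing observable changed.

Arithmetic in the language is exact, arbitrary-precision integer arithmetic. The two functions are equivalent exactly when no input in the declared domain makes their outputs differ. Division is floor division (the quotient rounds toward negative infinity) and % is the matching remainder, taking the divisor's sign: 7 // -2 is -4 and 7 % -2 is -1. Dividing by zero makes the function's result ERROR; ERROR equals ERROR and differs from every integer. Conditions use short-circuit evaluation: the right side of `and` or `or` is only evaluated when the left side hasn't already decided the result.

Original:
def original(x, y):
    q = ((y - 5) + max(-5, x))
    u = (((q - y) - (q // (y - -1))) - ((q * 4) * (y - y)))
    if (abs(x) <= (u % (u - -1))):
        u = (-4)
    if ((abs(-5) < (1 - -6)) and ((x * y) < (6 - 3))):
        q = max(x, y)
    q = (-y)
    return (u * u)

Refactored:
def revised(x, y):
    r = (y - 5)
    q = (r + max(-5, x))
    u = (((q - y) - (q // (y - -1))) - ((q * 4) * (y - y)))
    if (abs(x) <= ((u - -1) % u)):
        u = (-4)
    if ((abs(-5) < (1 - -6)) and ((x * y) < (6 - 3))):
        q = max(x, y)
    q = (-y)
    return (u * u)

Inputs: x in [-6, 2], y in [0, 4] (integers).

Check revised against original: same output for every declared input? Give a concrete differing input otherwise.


Input x=-6, y=0: 0 from original versus ERROR from revised.
verdict: not equivalent; witness: x=-6, y=0
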